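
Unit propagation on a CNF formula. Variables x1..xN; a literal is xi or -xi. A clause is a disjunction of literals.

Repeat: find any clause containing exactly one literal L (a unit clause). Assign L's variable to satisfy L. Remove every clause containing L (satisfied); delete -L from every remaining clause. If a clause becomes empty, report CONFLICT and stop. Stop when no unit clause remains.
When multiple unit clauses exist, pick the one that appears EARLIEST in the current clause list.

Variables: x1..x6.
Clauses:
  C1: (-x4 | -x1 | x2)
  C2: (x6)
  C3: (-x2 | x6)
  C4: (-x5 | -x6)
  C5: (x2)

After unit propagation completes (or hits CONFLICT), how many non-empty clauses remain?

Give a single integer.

unit clause [6] forces x6=T; simplify:
  drop -6 from [-5, -6] -> [-5]
  satisfied 2 clause(s); 3 remain; assigned so far: [6]
unit clause [-5] forces x5=F; simplify:
  satisfied 1 clause(s); 2 remain; assigned so far: [5, 6]
unit clause [2] forces x2=T; simplify:
  satisfied 2 clause(s); 0 remain; assigned so far: [2, 5, 6]

Answer: 0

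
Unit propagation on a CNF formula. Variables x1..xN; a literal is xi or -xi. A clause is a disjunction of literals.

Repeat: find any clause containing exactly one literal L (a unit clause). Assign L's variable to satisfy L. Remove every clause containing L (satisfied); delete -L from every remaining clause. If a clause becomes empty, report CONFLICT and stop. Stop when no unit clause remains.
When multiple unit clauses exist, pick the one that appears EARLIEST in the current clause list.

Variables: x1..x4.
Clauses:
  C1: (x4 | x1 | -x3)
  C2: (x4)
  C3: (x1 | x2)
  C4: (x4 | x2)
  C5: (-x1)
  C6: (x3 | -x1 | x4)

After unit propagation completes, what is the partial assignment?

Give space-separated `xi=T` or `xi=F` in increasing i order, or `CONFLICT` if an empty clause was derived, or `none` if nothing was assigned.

Answer: x1=F x2=T x4=T

Derivation:
unit clause [4] forces x4=T; simplify:
  satisfied 4 clause(s); 2 remain; assigned so far: [4]
unit clause [-1] forces x1=F; simplify:
  drop 1 from [1, 2] -> [2]
  satisfied 1 clause(s); 1 remain; assigned so far: [1, 4]
unit clause [2] forces x2=T; simplify:
  satisfied 1 clause(s); 0 remain; assigned so far: [1, 2, 4]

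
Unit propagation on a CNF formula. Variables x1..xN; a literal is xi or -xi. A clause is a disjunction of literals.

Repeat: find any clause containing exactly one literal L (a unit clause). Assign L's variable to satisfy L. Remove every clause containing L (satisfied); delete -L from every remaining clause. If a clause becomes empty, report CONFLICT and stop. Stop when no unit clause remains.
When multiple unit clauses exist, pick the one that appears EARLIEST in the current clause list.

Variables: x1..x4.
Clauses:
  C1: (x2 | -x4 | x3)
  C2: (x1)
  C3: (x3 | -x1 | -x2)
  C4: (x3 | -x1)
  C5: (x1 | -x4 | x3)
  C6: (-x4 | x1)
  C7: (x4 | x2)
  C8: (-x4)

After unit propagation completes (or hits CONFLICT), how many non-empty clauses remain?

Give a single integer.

Answer: 0

Derivation:
unit clause [1] forces x1=T; simplify:
  drop -1 from [3, -1, -2] -> [3, -2]
  drop -1 from [3, -1] -> [3]
  satisfied 3 clause(s); 5 remain; assigned so far: [1]
unit clause [3] forces x3=T; simplify:
  satisfied 3 clause(s); 2 remain; assigned so far: [1, 3]
unit clause [-4] forces x4=F; simplify:
  drop 4 from [4, 2] -> [2]
  satisfied 1 clause(s); 1 remain; assigned so far: [1, 3, 4]
unit clause [2] forces x2=T; simplify:
  satisfied 1 clause(s); 0 remain; assigned so far: [1, 2, 3, 4]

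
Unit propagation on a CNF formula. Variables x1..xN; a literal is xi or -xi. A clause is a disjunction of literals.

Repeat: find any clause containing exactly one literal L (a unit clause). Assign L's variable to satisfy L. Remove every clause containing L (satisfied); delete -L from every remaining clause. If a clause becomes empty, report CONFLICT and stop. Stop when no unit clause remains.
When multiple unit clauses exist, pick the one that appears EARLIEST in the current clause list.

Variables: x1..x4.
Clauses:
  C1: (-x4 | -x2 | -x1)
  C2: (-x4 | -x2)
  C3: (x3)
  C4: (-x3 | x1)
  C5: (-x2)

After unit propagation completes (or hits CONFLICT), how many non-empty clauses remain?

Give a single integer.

unit clause [3] forces x3=T; simplify:
  drop -3 from [-3, 1] -> [1]
  satisfied 1 clause(s); 4 remain; assigned so far: [3]
unit clause [1] forces x1=T; simplify:
  drop -1 from [-4, -2, -1] -> [-4, -2]
  satisfied 1 clause(s); 3 remain; assigned so far: [1, 3]
unit clause [-2] forces x2=F; simplify:
  satisfied 3 clause(s); 0 remain; assigned so far: [1, 2, 3]

Answer: 0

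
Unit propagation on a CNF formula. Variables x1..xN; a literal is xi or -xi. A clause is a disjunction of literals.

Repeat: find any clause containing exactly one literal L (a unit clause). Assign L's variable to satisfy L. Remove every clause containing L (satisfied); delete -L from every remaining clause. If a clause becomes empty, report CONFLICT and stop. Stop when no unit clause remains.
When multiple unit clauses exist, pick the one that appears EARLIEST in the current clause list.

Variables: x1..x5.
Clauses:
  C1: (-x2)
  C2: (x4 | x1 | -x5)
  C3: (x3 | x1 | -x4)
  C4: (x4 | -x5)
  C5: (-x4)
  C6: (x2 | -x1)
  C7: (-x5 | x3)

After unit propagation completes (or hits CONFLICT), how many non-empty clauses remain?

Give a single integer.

Answer: 0

Derivation:
unit clause [-2] forces x2=F; simplify:
  drop 2 from [2, -1] -> [-1]
  satisfied 1 clause(s); 6 remain; assigned so far: [2]
unit clause [-4] forces x4=F; simplify:
  drop 4 from [4, 1, -5] -> [1, -5]
  drop 4 from [4, -5] -> [-5]
  satisfied 2 clause(s); 4 remain; assigned so far: [2, 4]
unit clause [-5] forces x5=F; simplify:
  satisfied 3 clause(s); 1 remain; assigned so far: [2, 4, 5]
unit clause [-1] forces x1=F; simplify:
  satisfied 1 clause(s); 0 remain; assigned so far: [1, 2, 4, 5]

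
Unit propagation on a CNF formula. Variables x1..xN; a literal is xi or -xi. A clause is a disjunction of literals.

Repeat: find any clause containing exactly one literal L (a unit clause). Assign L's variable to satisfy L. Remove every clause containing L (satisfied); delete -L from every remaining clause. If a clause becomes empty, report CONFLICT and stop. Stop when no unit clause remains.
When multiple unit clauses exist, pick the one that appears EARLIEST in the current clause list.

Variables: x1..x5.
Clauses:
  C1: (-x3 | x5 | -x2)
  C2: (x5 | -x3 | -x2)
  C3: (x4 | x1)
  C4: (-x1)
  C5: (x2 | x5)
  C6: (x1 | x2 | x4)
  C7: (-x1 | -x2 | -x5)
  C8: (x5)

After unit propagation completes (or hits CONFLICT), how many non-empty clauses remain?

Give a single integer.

unit clause [-1] forces x1=F; simplify:
  drop 1 from [4, 1] -> [4]
  drop 1 from [1, 2, 4] -> [2, 4]
  satisfied 2 clause(s); 6 remain; assigned so far: [1]
unit clause [4] forces x4=T; simplify:
  satisfied 2 clause(s); 4 remain; assigned so far: [1, 4]
unit clause [5] forces x5=T; simplify:
  satisfied 4 clause(s); 0 remain; assigned so far: [1, 4, 5]

Answer: 0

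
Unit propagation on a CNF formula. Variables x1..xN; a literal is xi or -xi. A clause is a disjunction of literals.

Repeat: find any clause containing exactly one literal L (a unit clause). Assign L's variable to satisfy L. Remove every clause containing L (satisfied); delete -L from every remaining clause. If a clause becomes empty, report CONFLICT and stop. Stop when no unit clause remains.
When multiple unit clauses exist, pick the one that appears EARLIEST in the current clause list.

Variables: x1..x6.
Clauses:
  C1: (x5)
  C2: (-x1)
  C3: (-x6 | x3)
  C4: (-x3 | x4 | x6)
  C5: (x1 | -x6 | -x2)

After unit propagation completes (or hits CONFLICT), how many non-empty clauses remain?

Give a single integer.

Answer: 3

Derivation:
unit clause [5] forces x5=T; simplify:
  satisfied 1 clause(s); 4 remain; assigned so far: [5]
unit clause [-1] forces x1=F; simplify:
  drop 1 from [1, -6, -2] -> [-6, -2]
  satisfied 1 clause(s); 3 remain; assigned so far: [1, 5]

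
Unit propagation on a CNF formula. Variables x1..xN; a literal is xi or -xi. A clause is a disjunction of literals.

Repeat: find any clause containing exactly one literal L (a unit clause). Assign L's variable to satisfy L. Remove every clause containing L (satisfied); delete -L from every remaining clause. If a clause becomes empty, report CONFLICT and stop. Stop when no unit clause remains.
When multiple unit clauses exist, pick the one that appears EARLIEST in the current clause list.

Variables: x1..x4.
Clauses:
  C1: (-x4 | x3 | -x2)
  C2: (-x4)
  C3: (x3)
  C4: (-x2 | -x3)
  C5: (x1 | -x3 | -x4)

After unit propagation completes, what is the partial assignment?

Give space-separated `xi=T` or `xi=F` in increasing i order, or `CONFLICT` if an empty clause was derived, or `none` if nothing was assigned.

unit clause [-4] forces x4=F; simplify:
  satisfied 3 clause(s); 2 remain; assigned so far: [4]
unit clause [3] forces x3=T; simplify:
  drop -3 from [-2, -3] -> [-2]
  satisfied 1 clause(s); 1 remain; assigned so far: [3, 4]
unit clause [-2] forces x2=F; simplify:
  satisfied 1 clause(s); 0 remain; assigned so far: [2, 3, 4]

Answer: x2=F x3=T x4=F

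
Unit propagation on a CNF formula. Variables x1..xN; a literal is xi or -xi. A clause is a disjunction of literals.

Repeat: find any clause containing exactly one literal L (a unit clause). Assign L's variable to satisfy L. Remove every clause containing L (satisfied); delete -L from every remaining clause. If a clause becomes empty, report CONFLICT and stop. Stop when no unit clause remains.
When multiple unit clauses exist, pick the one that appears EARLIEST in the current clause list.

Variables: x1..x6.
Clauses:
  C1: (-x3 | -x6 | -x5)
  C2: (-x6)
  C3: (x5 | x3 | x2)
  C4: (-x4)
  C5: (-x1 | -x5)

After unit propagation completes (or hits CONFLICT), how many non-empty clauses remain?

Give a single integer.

unit clause [-6] forces x6=F; simplify:
  satisfied 2 clause(s); 3 remain; assigned so far: [6]
unit clause [-4] forces x4=F; simplify:
  satisfied 1 clause(s); 2 remain; assigned so far: [4, 6]

Answer: 2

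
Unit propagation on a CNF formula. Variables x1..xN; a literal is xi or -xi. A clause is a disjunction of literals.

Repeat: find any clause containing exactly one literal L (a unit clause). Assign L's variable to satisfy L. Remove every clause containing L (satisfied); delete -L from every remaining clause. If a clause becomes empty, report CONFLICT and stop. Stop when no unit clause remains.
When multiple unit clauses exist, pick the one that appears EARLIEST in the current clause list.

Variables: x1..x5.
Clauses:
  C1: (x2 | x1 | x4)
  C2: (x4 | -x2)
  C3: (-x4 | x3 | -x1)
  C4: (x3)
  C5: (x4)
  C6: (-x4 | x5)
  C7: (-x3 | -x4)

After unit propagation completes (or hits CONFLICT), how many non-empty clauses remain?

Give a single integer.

unit clause [3] forces x3=T; simplify:
  drop -3 from [-3, -4] -> [-4]
  satisfied 2 clause(s); 5 remain; assigned so far: [3]
unit clause [4] forces x4=T; simplify:
  drop -4 from [-4, 5] -> [5]
  drop -4 from [-4] -> [] (empty!)
  satisfied 3 clause(s); 2 remain; assigned so far: [3, 4]
CONFLICT (empty clause)

Answer: 1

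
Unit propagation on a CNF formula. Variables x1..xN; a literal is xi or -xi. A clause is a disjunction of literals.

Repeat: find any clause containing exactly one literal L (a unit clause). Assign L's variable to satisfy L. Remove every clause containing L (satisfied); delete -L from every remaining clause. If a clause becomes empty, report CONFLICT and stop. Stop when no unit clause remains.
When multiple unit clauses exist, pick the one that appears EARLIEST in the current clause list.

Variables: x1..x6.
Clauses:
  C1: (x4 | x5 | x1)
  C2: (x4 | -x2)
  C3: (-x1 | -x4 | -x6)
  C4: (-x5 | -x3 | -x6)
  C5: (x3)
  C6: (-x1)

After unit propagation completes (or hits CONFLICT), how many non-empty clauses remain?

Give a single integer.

unit clause [3] forces x3=T; simplify:
  drop -3 from [-5, -3, -6] -> [-5, -6]
  satisfied 1 clause(s); 5 remain; assigned so far: [3]
unit clause [-1] forces x1=F; simplify:
  drop 1 from [4, 5, 1] -> [4, 5]
  satisfied 2 clause(s); 3 remain; assigned so far: [1, 3]

Answer: 3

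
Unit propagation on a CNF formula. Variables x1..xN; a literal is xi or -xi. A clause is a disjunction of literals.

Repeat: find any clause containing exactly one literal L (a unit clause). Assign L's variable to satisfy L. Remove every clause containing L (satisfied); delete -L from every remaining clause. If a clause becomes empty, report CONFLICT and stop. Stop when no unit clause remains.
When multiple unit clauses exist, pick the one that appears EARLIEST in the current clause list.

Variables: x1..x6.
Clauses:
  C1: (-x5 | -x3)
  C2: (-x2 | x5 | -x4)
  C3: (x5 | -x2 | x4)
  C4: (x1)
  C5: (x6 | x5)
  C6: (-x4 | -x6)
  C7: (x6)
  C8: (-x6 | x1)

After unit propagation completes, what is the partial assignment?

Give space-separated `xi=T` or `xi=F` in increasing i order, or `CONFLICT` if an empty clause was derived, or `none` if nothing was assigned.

unit clause [1] forces x1=T; simplify:
  satisfied 2 clause(s); 6 remain; assigned so far: [1]
unit clause [6] forces x6=T; simplify:
  drop -6 from [-4, -6] -> [-4]
  satisfied 2 clause(s); 4 remain; assigned so far: [1, 6]
unit clause [-4] forces x4=F; simplify:
  drop 4 from [5, -2, 4] -> [5, -2]
  satisfied 2 clause(s); 2 remain; assigned so far: [1, 4, 6]

Answer: x1=T x4=F x6=T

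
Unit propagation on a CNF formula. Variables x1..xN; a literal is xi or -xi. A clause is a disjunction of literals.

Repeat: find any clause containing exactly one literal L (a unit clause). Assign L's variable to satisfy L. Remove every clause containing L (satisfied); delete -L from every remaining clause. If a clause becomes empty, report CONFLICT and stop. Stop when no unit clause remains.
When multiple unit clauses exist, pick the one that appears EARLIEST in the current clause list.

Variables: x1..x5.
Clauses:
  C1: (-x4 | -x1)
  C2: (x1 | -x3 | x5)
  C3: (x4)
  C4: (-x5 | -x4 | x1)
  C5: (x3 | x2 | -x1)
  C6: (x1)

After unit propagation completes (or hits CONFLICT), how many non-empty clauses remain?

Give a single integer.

Answer: 2

Derivation:
unit clause [4] forces x4=T; simplify:
  drop -4 from [-4, -1] -> [-1]
  drop -4 from [-5, -4, 1] -> [-5, 1]
  satisfied 1 clause(s); 5 remain; assigned so far: [4]
unit clause [-1] forces x1=F; simplify:
  drop 1 from [1, -3, 5] -> [-3, 5]
  drop 1 from [-5, 1] -> [-5]
  drop 1 from [1] -> [] (empty!)
  satisfied 2 clause(s); 3 remain; assigned so far: [1, 4]
CONFLICT (empty clause)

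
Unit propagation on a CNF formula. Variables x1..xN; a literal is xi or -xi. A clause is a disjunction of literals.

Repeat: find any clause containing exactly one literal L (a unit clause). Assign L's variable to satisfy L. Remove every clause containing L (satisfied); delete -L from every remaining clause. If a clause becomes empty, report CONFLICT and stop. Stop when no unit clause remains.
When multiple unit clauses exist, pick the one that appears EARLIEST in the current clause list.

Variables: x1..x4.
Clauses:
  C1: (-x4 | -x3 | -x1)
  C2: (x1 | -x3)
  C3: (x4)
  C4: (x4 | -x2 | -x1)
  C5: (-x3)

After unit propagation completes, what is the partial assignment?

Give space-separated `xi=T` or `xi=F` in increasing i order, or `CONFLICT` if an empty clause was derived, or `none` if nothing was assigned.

Answer: x3=F x4=T

Derivation:
unit clause [4] forces x4=T; simplify:
  drop -4 from [-4, -3, -1] -> [-3, -1]
  satisfied 2 clause(s); 3 remain; assigned so far: [4]
unit clause [-3] forces x3=F; simplify:
  satisfied 3 clause(s); 0 remain; assigned so far: [3, 4]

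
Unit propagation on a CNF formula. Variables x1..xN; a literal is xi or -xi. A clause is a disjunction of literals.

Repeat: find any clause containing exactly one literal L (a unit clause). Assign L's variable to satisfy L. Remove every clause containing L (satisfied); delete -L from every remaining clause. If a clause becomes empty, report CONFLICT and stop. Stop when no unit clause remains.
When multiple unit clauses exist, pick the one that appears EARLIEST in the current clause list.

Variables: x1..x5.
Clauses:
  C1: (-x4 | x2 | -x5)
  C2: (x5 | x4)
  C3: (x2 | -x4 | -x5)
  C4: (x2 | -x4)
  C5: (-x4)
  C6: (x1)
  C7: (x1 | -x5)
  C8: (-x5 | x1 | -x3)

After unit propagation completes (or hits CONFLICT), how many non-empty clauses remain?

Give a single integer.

Answer: 0

Derivation:
unit clause [-4] forces x4=F; simplify:
  drop 4 from [5, 4] -> [5]
  satisfied 4 clause(s); 4 remain; assigned so far: [4]
unit clause [5] forces x5=T; simplify:
  drop -5 from [1, -5] -> [1]
  drop -5 from [-5, 1, -3] -> [1, -3]
  satisfied 1 clause(s); 3 remain; assigned so far: [4, 5]
unit clause [1] forces x1=T; simplify:
  satisfied 3 clause(s); 0 remain; assigned so far: [1, 4, 5]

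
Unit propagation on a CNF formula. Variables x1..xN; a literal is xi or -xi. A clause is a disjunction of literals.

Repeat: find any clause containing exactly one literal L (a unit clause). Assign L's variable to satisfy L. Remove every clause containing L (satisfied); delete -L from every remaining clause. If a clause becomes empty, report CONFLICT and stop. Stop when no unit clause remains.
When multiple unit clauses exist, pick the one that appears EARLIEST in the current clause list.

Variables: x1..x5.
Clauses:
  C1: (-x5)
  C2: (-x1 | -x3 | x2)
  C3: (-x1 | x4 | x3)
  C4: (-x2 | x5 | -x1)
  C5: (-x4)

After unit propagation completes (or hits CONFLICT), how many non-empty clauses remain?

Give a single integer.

unit clause [-5] forces x5=F; simplify:
  drop 5 from [-2, 5, -1] -> [-2, -1]
  satisfied 1 clause(s); 4 remain; assigned so far: [5]
unit clause [-4] forces x4=F; simplify:
  drop 4 from [-1, 4, 3] -> [-1, 3]
  satisfied 1 clause(s); 3 remain; assigned so far: [4, 5]

Answer: 3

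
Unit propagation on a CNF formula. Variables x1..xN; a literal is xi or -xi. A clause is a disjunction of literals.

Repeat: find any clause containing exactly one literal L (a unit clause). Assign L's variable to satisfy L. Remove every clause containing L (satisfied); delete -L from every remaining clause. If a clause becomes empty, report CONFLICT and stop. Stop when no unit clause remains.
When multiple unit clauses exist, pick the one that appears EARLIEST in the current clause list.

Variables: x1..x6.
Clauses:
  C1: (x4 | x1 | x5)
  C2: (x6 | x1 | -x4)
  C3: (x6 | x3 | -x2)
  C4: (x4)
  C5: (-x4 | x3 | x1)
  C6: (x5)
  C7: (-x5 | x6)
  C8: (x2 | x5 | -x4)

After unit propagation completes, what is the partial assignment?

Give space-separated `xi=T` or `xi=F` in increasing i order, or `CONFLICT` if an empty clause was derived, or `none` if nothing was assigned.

unit clause [4] forces x4=T; simplify:
  drop -4 from [6, 1, -4] -> [6, 1]
  drop -4 from [-4, 3, 1] -> [3, 1]
  drop -4 from [2, 5, -4] -> [2, 5]
  satisfied 2 clause(s); 6 remain; assigned so far: [4]
unit clause [5] forces x5=T; simplify:
  drop -5 from [-5, 6] -> [6]
  satisfied 2 clause(s); 4 remain; assigned so far: [4, 5]
unit clause [6] forces x6=T; simplify:
  satisfied 3 clause(s); 1 remain; assigned so far: [4, 5, 6]

Answer: x4=T x5=T x6=T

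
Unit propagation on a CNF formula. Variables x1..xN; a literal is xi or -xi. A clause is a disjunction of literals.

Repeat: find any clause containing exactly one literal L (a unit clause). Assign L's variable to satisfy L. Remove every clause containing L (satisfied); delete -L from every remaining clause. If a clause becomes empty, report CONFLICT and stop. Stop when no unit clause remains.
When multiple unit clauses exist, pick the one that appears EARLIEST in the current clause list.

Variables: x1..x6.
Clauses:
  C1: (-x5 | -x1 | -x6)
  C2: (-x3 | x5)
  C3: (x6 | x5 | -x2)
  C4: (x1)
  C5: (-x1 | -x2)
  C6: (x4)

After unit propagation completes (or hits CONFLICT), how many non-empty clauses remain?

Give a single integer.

unit clause [1] forces x1=T; simplify:
  drop -1 from [-5, -1, -6] -> [-5, -6]
  drop -1 from [-1, -2] -> [-2]
  satisfied 1 clause(s); 5 remain; assigned so far: [1]
unit clause [-2] forces x2=F; simplify:
  satisfied 2 clause(s); 3 remain; assigned so far: [1, 2]
unit clause [4] forces x4=T; simplify:
  satisfied 1 clause(s); 2 remain; assigned so far: [1, 2, 4]

Answer: 2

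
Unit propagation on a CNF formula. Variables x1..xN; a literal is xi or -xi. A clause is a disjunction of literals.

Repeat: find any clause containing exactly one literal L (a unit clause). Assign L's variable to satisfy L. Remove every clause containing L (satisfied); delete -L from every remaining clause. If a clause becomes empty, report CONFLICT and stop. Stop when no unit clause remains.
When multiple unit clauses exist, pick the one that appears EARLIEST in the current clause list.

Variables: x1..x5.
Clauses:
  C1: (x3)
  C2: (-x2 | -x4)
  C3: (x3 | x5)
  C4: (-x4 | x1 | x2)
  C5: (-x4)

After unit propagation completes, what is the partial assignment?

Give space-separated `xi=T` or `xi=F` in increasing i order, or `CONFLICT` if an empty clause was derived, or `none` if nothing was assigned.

unit clause [3] forces x3=T; simplify:
  satisfied 2 clause(s); 3 remain; assigned so far: [3]
unit clause [-4] forces x4=F; simplify:
  satisfied 3 clause(s); 0 remain; assigned so far: [3, 4]

Answer: x3=T x4=F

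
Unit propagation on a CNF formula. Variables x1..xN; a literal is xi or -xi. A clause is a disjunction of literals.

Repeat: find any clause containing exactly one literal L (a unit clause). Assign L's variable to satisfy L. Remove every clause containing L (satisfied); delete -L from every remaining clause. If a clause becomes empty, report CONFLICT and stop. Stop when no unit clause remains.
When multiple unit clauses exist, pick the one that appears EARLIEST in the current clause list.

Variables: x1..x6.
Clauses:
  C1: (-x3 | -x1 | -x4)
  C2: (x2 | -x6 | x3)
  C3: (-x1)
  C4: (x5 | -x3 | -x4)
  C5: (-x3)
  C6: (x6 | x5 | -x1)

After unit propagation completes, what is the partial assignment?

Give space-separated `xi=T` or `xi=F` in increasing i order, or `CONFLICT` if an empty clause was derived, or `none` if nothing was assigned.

Answer: x1=F x3=F

Derivation:
unit clause [-1] forces x1=F; simplify:
  satisfied 3 clause(s); 3 remain; assigned so far: [1]
unit clause [-3] forces x3=F; simplify:
  drop 3 from [2, -6, 3] -> [2, -6]
  satisfied 2 clause(s); 1 remain; assigned so far: [1, 3]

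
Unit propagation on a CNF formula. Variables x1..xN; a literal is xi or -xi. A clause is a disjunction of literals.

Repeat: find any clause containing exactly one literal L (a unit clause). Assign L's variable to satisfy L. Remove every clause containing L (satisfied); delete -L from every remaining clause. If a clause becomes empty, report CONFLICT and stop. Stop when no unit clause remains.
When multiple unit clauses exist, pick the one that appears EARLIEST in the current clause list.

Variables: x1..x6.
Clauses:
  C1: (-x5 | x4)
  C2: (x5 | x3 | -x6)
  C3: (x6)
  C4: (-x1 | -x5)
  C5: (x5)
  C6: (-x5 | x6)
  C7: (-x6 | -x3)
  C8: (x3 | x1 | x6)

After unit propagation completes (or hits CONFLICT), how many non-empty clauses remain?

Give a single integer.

unit clause [6] forces x6=T; simplify:
  drop -6 from [5, 3, -6] -> [5, 3]
  drop -6 from [-6, -3] -> [-3]
  satisfied 3 clause(s); 5 remain; assigned so far: [6]
unit clause [5] forces x5=T; simplify:
  drop -5 from [-5, 4] -> [4]
  drop -5 from [-1, -5] -> [-1]
  satisfied 2 clause(s); 3 remain; assigned so far: [5, 6]
unit clause [4] forces x4=T; simplify:
  satisfied 1 clause(s); 2 remain; assigned so far: [4, 5, 6]
unit clause [-1] forces x1=F; simplify:
  satisfied 1 clause(s); 1 remain; assigned so far: [1, 4, 5, 6]
unit clause [-3] forces x3=F; simplify:
  satisfied 1 clause(s); 0 remain; assigned so far: [1, 3, 4, 5, 6]

Answer: 0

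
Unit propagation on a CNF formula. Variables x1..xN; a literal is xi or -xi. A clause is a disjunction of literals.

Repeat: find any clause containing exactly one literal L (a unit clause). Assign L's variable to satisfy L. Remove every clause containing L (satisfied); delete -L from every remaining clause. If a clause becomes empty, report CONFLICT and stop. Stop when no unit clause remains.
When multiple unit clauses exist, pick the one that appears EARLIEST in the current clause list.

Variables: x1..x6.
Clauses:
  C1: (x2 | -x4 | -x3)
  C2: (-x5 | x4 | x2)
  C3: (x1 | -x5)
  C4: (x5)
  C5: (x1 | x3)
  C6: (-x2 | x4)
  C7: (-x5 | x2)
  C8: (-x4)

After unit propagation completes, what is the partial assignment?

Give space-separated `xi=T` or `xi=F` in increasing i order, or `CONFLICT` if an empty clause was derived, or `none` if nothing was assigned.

unit clause [5] forces x5=T; simplify:
  drop -5 from [-5, 4, 2] -> [4, 2]
  drop -5 from [1, -5] -> [1]
  drop -5 from [-5, 2] -> [2]
  satisfied 1 clause(s); 7 remain; assigned so far: [5]
unit clause [1] forces x1=T; simplify:
  satisfied 2 clause(s); 5 remain; assigned so far: [1, 5]
unit clause [2] forces x2=T; simplify:
  drop -2 from [-2, 4] -> [4]
  satisfied 3 clause(s); 2 remain; assigned so far: [1, 2, 5]
unit clause [4] forces x4=T; simplify:
  drop -4 from [-4] -> [] (empty!)
  satisfied 1 clause(s); 1 remain; assigned so far: [1, 2, 4, 5]
CONFLICT (empty clause)

Answer: CONFLICT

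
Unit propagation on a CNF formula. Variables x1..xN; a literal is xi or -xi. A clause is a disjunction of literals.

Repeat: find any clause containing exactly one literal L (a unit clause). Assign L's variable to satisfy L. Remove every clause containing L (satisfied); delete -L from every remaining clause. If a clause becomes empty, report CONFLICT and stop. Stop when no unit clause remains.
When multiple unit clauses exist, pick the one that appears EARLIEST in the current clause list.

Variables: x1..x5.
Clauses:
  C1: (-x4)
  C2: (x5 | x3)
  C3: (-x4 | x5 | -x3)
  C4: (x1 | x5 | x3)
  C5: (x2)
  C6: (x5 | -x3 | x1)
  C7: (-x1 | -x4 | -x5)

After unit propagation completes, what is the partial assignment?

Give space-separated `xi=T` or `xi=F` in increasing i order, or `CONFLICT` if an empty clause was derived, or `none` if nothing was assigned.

Answer: x2=T x4=F

Derivation:
unit clause [-4] forces x4=F; simplify:
  satisfied 3 clause(s); 4 remain; assigned so far: [4]
unit clause [2] forces x2=T; simplify:
  satisfied 1 clause(s); 3 remain; assigned so far: [2, 4]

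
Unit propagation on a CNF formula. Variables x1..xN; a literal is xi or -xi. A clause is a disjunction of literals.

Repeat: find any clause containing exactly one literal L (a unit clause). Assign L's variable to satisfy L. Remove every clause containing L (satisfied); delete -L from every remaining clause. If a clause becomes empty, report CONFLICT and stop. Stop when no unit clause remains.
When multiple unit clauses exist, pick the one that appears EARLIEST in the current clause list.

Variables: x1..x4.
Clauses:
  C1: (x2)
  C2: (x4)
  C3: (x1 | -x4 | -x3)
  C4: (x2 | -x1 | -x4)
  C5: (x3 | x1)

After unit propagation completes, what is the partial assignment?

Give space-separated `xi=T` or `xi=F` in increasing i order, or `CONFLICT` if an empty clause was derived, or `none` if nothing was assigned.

Answer: x2=T x4=T

Derivation:
unit clause [2] forces x2=T; simplify:
  satisfied 2 clause(s); 3 remain; assigned so far: [2]
unit clause [4] forces x4=T; simplify:
  drop -4 from [1, -4, -3] -> [1, -3]
  satisfied 1 clause(s); 2 remain; assigned so far: [2, 4]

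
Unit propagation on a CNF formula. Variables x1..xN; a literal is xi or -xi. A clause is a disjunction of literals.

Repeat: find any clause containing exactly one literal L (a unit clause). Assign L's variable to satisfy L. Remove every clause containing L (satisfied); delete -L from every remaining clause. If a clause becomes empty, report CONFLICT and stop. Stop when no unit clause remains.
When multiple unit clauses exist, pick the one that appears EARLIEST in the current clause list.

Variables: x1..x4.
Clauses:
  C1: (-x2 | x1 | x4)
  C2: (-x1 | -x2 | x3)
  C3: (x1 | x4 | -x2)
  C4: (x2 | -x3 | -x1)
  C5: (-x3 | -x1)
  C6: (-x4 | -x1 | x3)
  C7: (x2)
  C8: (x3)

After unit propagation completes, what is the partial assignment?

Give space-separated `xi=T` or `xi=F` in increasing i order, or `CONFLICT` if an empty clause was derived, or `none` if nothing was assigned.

unit clause [2] forces x2=T; simplify:
  drop -2 from [-2, 1, 4] -> [1, 4]
  drop -2 from [-1, -2, 3] -> [-1, 3]
  drop -2 from [1, 4, -2] -> [1, 4]
  satisfied 2 clause(s); 6 remain; assigned so far: [2]
unit clause [3] forces x3=T; simplify:
  drop -3 from [-3, -1] -> [-1]
  satisfied 3 clause(s); 3 remain; assigned so far: [2, 3]
unit clause [-1] forces x1=F; simplify:
  drop 1 from [1, 4] -> [4]
  drop 1 from [1, 4] -> [4]
  satisfied 1 clause(s); 2 remain; assigned so far: [1, 2, 3]
unit clause [4] forces x4=T; simplify:
  satisfied 2 clause(s); 0 remain; assigned so far: [1, 2, 3, 4]

Answer: x1=F x2=T x3=T x4=T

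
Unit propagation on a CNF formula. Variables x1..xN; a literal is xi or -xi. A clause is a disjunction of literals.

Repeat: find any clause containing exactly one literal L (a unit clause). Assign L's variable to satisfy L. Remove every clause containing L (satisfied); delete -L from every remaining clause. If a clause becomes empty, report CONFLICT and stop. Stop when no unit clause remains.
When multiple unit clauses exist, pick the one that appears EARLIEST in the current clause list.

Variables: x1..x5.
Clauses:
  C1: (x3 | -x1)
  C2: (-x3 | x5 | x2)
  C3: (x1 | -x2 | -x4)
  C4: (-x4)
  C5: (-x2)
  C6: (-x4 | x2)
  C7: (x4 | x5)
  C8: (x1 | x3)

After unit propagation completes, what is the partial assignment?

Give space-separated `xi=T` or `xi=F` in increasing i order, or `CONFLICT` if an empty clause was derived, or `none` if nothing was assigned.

Answer: x2=F x4=F x5=T

Derivation:
unit clause [-4] forces x4=F; simplify:
  drop 4 from [4, 5] -> [5]
  satisfied 3 clause(s); 5 remain; assigned so far: [4]
unit clause [-2] forces x2=F; simplify:
  drop 2 from [-3, 5, 2] -> [-3, 5]
  satisfied 1 clause(s); 4 remain; assigned so far: [2, 4]
unit clause [5] forces x5=T; simplify:
  satisfied 2 clause(s); 2 remain; assigned so far: [2, 4, 5]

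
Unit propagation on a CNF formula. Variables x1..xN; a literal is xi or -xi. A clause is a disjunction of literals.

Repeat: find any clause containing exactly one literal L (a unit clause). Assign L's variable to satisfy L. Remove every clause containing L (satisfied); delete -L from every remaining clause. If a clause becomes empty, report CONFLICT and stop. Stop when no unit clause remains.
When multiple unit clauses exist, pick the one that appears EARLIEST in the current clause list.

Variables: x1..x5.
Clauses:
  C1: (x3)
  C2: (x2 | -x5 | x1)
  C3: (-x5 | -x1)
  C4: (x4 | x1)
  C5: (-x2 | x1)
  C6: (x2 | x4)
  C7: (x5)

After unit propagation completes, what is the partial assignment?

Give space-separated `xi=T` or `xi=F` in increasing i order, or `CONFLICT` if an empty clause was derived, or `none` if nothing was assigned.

unit clause [3] forces x3=T; simplify:
  satisfied 1 clause(s); 6 remain; assigned so far: [3]
unit clause [5] forces x5=T; simplify:
  drop -5 from [2, -5, 1] -> [2, 1]
  drop -5 from [-5, -1] -> [-1]
  satisfied 1 clause(s); 5 remain; assigned so far: [3, 5]
unit clause [-1] forces x1=F; simplify:
  drop 1 from [2, 1] -> [2]
  drop 1 from [4, 1] -> [4]
  drop 1 from [-2, 1] -> [-2]
  satisfied 1 clause(s); 4 remain; assigned so far: [1, 3, 5]
unit clause [2] forces x2=T; simplify:
  drop -2 from [-2] -> [] (empty!)
  satisfied 2 clause(s); 2 remain; assigned so far: [1, 2, 3, 5]
CONFLICT (empty clause)

Answer: CONFLICT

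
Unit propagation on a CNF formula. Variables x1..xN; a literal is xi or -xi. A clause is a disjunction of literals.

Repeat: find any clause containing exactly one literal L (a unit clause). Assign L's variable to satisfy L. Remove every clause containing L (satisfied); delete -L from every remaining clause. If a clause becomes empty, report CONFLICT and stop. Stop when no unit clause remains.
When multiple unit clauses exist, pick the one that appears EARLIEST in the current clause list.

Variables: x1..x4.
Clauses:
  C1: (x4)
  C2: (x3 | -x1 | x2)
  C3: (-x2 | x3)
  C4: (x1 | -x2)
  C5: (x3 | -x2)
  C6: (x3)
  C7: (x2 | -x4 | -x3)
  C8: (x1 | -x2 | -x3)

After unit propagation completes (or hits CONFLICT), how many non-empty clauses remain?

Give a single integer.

unit clause [4] forces x4=T; simplify:
  drop -4 from [2, -4, -3] -> [2, -3]
  satisfied 1 clause(s); 7 remain; assigned so far: [4]
unit clause [3] forces x3=T; simplify:
  drop -3 from [2, -3] -> [2]
  drop -3 from [1, -2, -3] -> [1, -2]
  satisfied 4 clause(s); 3 remain; assigned so far: [3, 4]
unit clause [2] forces x2=T; simplify:
  drop -2 from [1, -2] -> [1]
  drop -2 from [1, -2] -> [1]
  satisfied 1 clause(s); 2 remain; assigned so far: [2, 3, 4]
unit clause [1] forces x1=T; simplify:
  satisfied 2 clause(s); 0 remain; assigned so far: [1, 2, 3, 4]

Answer: 0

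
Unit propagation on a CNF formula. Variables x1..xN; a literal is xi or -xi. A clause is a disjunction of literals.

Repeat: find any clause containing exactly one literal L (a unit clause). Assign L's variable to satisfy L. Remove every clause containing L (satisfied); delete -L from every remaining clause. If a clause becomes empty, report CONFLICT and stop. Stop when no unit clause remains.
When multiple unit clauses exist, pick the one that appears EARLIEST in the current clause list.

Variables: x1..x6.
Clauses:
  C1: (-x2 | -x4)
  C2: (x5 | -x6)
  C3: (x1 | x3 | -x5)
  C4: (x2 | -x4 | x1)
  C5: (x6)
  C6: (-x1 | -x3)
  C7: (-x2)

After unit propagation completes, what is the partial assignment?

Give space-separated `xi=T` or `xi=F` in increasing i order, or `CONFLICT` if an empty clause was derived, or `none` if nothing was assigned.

Answer: x2=F x5=T x6=T

Derivation:
unit clause [6] forces x6=T; simplify:
  drop -6 from [5, -6] -> [5]
  satisfied 1 clause(s); 6 remain; assigned so far: [6]
unit clause [5] forces x5=T; simplify:
  drop -5 from [1, 3, -5] -> [1, 3]
  satisfied 1 clause(s); 5 remain; assigned so far: [5, 6]
unit clause [-2] forces x2=F; simplify:
  drop 2 from [2, -4, 1] -> [-4, 1]
  satisfied 2 clause(s); 3 remain; assigned so far: [2, 5, 6]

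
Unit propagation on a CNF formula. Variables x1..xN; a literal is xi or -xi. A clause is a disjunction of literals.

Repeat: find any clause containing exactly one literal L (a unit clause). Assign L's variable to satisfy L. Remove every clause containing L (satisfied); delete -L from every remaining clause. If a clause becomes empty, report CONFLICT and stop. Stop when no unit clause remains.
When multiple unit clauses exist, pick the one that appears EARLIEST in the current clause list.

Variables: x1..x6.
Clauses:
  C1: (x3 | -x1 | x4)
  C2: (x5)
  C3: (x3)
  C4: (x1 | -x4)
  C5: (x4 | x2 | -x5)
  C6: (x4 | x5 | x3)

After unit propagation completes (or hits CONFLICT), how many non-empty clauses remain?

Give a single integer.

Answer: 2

Derivation:
unit clause [5] forces x5=T; simplify:
  drop -5 from [4, 2, -5] -> [4, 2]
  satisfied 2 clause(s); 4 remain; assigned so far: [5]
unit clause [3] forces x3=T; simplify:
  satisfied 2 clause(s); 2 remain; assigned so far: [3, 5]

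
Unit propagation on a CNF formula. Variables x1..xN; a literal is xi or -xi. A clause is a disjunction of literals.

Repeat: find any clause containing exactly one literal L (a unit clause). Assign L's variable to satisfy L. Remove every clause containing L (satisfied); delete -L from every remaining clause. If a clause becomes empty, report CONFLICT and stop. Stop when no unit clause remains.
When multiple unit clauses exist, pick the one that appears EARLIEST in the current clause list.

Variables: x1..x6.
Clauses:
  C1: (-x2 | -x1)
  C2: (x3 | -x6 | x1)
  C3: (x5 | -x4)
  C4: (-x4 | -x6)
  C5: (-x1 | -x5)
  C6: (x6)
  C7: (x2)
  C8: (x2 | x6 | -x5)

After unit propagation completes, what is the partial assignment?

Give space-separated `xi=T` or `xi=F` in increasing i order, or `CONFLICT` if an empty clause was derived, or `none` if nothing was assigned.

unit clause [6] forces x6=T; simplify:
  drop -6 from [3, -6, 1] -> [3, 1]
  drop -6 from [-4, -6] -> [-4]
  satisfied 2 clause(s); 6 remain; assigned so far: [6]
unit clause [-4] forces x4=F; simplify:
  satisfied 2 clause(s); 4 remain; assigned so far: [4, 6]
unit clause [2] forces x2=T; simplify:
  drop -2 from [-2, -1] -> [-1]
  satisfied 1 clause(s); 3 remain; assigned so far: [2, 4, 6]
unit clause [-1] forces x1=F; simplify:
  drop 1 from [3, 1] -> [3]
  satisfied 2 clause(s); 1 remain; assigned so far: [1, 2, 4, 6]
unit clause [3] forces x3=T; simplify:
  satisfied 1 clause(s); 0 remain; assigned so far: [1, 2, 3, 4, 6]

Answer: x1=F x2=T x3=T x4=F x6=T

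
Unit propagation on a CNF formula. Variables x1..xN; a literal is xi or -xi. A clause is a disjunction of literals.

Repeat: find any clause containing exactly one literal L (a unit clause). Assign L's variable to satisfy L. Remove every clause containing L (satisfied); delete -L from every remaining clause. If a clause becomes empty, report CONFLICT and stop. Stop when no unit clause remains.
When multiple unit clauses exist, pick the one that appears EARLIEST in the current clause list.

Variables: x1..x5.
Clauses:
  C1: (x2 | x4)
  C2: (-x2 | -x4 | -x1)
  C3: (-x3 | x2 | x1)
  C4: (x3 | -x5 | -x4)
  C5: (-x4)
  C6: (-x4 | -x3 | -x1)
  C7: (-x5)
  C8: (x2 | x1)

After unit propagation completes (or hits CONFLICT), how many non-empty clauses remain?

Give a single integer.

unit clause [-4] forces x4=F; simplify:
  drop 4 from [2, 4] -> [2]
  satisfied 4 clause(s); 4 remain; assigned so far: [4]
unit clause [2] forces x2=T; simplify:
  satisfied 3 clause(s); 1 remain; assigned so far: [2, 4]
unit clause [-5] forces x5=F; simplify:
  satisfied 1 clause(s); 0 remain; assigned so far: [2, 4, 5]

Answer: 0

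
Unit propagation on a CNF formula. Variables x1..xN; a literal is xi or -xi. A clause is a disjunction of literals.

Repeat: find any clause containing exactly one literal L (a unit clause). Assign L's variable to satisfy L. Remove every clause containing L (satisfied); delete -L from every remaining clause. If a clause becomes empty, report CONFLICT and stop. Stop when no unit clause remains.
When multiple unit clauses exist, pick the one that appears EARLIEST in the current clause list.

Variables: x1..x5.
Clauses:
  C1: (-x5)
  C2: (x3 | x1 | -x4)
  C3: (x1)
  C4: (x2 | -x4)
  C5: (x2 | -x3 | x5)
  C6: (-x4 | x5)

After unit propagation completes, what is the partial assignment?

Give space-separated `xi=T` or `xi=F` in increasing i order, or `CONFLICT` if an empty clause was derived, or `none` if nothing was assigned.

unit clause [-5] forces x5=F; simplify:
  drop 5 from [2, -3, 5] -> [2, -3]
  drop 5 from [-4, 5] -> [-4]
  satisfied 1 clause(s); 5 remain; assigned so far: [5]
unit clause [1] forces x1=T; simplify:
  satisfied 2 clause(s); 3 remain; assigned so far: [1, 5]
unit clause [-4] forces x4=F; simplify:
  satisfied 2 clause(s); 1 remain; assigned so far: [1, 4, 5]

Answer: x1=T x4=F x5=F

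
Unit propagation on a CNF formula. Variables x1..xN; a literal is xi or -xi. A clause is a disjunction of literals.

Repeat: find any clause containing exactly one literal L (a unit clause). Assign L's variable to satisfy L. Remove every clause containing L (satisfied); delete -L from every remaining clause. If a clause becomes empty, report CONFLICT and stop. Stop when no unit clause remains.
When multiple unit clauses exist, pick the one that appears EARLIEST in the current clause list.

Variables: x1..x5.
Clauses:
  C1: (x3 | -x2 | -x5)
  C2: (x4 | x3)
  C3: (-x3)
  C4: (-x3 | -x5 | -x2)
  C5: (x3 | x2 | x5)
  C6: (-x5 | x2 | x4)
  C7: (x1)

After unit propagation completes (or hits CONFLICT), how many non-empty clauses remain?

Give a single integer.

unit clause [-3] forces x3=F; simplify:
  drop 3 from [3, -2, -5] -> [-2, -5]
  drop 3 from [4, 3] -> [4]
  drop 3 from [3, 2, 5] -> [2, 5]
  satisfied 2 clause(s); 5 remain; assigned so far: [3]
unit clause [4] forces x4=T; simplify:
  satisfied 2 clause(s); 3 remain; assigned so far: [3, 4]
unit clause [1] forces x1=T; simplify:
  satisfied 1 clause(s); 2 remain; assigned so far: [1, 3, 4]

Answer: 2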